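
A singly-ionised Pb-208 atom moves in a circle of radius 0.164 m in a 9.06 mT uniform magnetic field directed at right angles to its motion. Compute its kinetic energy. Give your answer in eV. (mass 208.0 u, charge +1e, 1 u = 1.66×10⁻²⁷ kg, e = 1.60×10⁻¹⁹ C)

K ≈ 0.512 eV

v = qBr/m = (1×1.60×10^-19)(9.06×10^-3)(0.164) / (3.45×10^-25) = 689 m/s.
K = ½mv² = 0.5·(3.45×10^-25)·(689)² = 8.18×10^-20 J = 0.512 eV.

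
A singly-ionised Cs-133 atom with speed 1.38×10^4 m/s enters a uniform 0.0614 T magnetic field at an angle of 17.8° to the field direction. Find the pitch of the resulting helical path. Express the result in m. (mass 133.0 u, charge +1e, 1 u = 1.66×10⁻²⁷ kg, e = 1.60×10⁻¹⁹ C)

pitch ≈ 1.86 m

The velocity component along B is v∥ = v cos17.8° = 1.31×10^4 m/s.
The cyclotron period T = 2πm/(qB) = 1.41×10^-4 s is set by m, q, B alone.
Pitch = v∥·T = (1.31×10^4)(1.41×10^-4) = 1.86 m.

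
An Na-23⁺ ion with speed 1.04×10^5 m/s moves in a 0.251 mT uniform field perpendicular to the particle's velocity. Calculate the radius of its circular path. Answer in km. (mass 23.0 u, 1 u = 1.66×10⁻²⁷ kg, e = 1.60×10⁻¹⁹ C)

r ≈ 0.0989 km

The magnetic force provides the centripetal force: qvB = mv²/r, so r = mv/(qB).
r = (3.82×10^-26 kg)(1.04×10^5 m/s) / [(1×1.60×10^-19 C)(2.51×10^-4 T)] = 98.9 m.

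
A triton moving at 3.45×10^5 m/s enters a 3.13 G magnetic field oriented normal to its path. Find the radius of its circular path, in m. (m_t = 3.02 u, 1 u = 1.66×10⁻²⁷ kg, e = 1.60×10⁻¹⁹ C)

The magnetic force provides the centripetal force: qvB = mv²/r, so r = mv/(qB).
r = (5.01×10^-27 kg)(3.45×10^5 m/s) / [(1×1.60×10^-19 C)(3.13×10^-4 T)] = 34.5 m.

r ≈ 34.5 m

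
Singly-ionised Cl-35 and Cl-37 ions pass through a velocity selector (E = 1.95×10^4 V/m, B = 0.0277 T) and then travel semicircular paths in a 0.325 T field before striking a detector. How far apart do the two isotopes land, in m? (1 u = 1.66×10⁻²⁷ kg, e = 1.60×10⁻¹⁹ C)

Δd ≈ 0.0899 m

Both emerge at v = E/B₁ = 7.04×10^5 m/s.
r = mv/(qB₂), so r₁ = 0.7866 m and r₂ = 0.8315 m, giving Δr = 0.0449 m.
After a semicircle each ion lands a diameter 2r from the entry slit, so the separation is 2Δr = 0.0899 m.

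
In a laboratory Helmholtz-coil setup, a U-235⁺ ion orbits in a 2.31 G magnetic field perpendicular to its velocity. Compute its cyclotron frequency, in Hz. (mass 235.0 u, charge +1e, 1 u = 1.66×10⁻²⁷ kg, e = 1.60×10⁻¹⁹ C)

f ≈ 15.1 Hz

f = qB/(2πm) = (1×1.60×10^-19)(2.31×10^-4) / [2π(3.90×10^-25)] = 15.1 Hz.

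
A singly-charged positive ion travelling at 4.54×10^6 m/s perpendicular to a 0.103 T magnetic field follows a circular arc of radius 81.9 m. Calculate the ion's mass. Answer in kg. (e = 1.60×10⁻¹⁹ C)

qvB = mv²/r ⇒ m = qBr/v.
m = (1×1.60×10^-19)(0.103)(81.9) / (4.54×10^6) = 2.97×10^-25 kg.

m ≈ 2.97×10^-25 kg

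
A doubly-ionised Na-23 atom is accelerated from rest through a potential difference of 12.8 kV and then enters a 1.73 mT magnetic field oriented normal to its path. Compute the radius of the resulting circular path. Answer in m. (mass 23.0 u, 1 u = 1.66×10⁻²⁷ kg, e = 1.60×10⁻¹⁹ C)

r ≈ 31.9 m

The kinetic energy gained is K = qV = (2×1.60×10^-19)(1.28×10^4) = 4.10×10^-15 J.
v = √(2K/m) = 4.63×10^5 m/s.
r = mv/(qB) = (3.82×10^-26)(4.63×10^5) / [(2×1.60×10^-19)(1.73×10^-3)] = 31.9 m.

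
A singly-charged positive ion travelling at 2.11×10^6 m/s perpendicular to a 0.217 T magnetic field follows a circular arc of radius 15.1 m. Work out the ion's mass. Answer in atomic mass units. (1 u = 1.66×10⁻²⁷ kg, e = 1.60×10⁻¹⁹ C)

m ≈ 150 u

qvB = mv²/r ⇒ m = qBr/v.
m = (1×1.60×10^-19)(0.217)(15.1) / (2.11×10^6) = 2.48×10^-25 kg = 150 u.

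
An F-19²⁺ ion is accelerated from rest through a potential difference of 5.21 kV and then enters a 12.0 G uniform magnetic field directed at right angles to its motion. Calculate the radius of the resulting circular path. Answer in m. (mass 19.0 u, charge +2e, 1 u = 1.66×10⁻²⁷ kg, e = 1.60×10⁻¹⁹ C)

r ≈ 26.7 m

The kinetic energy gained is K = qV = (2×1.60×10^-19)(5210) = 1.67×10^-15 J.
v = √(2K/m) = 3.25×10^5 m/s.
r = mv/(qB) = (3.15×10^-26)(3.25×10^5) / [(2×1.60×10^-19)(1.20×10^-3)] = 26.7 m.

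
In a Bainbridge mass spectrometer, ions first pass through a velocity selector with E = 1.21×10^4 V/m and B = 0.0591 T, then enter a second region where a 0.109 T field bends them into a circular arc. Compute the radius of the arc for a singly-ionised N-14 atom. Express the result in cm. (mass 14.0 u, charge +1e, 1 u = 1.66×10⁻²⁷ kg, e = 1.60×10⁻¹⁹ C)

r ≈ 27.3 cm

The selector passes v = E/B = 1.21×10^4/0.0591 = 2.05×10^5 m/s.
In the deflection region, r = mv/(qB₂) = (2.32×10^-26)(2.05×10^5) / [(1×1.60×10^-19)(0.109)] = 0.273 m.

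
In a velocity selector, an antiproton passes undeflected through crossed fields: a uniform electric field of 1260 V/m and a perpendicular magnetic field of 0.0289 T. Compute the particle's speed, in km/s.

For zero net force, qE = qvB, so v = E/B.
v = (1260) / (0.0289) = 4.36×10^4 m/s.

v ≈ 43.6 km/s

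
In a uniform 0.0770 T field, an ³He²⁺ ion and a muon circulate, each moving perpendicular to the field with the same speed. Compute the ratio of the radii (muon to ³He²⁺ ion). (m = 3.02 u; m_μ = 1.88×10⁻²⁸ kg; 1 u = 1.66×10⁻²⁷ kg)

ratio ≈ 0.0750

r = mv/(qB) ⇒ at equal v, r ∝ m/q.
r_{muon}/r_{³He²⁺ ion} = 0.0750.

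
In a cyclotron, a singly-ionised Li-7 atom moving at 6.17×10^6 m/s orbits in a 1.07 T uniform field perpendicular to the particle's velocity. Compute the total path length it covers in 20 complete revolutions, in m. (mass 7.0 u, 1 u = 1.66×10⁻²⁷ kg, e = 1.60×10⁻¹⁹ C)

L ≈ 52.6 m

r = mv/(qB) = 0.419 m, so one revolution covers 2πr = 2.63 m.
In 20 revolutions: L = 20·2πr = 52.6 m.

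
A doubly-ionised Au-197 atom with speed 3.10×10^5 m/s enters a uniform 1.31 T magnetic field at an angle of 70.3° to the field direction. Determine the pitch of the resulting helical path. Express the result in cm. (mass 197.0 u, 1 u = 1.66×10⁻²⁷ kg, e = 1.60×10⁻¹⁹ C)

The velocity component along B is v∥ = v cos70.3° = 1.04×10^5 m/s.
The cyclotron period T = 2πm/(qB) = 4.90×10^-6 s is set by m, q, B alone.
Pitch = v∥·T = (1.04×10^5)(4.90×10^-6) = 0.512 m.

pitch ≈ 51.2 cm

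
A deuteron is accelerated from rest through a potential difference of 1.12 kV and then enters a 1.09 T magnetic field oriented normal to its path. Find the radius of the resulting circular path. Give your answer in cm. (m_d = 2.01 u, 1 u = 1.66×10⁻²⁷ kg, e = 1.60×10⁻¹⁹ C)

r ≈ 0.627 cm

The kinetic energy gained is K = qV = (1×1.60×10^-19)(1120) = 1.79×10^-16 J.
v = √(2K/m) = 3.28×10^5 m/s.
r = mv/(qB) = (3.34×10^-27)(3.28×10^5) / [(1×1.60×10^-19)(1.09)] = 6.27×10^-3 m.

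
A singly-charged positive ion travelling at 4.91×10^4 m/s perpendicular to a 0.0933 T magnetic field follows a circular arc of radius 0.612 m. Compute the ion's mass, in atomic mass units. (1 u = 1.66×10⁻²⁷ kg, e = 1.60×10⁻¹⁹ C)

m ≈ 112 u

qvB = mv²/r ⇒ m = qBr/v.
m = (1×1.60×10^-19)(0.0933)(0.612) / (4.91×10^4) = 1.86×10^-25 kg = 112 u.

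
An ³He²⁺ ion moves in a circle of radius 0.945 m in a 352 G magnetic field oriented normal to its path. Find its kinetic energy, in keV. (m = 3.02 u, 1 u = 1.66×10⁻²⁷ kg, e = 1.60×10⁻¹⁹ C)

K ≈ 70.6 keV

v = qBr/m = (2×1.60×10^-19)(0.0352)(0.945) / (5.01×10^-27) = 2.12×10^6 m/s.
K = ½mv² = 0.5·(5.01×10^-27)·(2.12×10^6)² = 1.13×10^-14 J = 70.6 keV.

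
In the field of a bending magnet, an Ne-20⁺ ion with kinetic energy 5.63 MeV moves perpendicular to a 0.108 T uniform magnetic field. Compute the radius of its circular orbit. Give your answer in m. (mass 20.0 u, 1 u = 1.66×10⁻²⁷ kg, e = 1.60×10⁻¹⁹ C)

r ≈ 14.2 m

Convert the energy: K = 5.63 MeV = 9.01×10^-13 J.
v = √(2K/m) = √(2·9.01×10^-13/3.32×10^-26) = 7.37×10^6 m/s.
r = mv/(qB) = (3.32×10^-26)(7.37×10^6) / [(1×1.60×10^-19)(0.108)] = 14.2 m.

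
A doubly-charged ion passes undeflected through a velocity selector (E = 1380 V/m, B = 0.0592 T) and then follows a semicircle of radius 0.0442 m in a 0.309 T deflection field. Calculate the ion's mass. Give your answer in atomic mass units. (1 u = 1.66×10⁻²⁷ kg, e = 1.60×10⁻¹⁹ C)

v = E/B₁ = 2.33×10^4 m/s.
From r = mv/(qB₂), m = qB₂r/v = (2×1.60×10^-19)(0.309)(0.0442) / (2.33×10^4) = 1.87×10^-25 kg.
In atomic mass units: m = 1.87×10^-25 / 1.66×10^-27 = 113 u.

m ≈ 113 u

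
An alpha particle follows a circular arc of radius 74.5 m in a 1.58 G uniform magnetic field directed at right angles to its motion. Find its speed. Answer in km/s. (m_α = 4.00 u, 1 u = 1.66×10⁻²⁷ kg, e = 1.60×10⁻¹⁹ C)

From qvB = mv²/r, v = qBr/m.
v = (2×1.60×10^-19)(1.58×10^-4)(74.5) / (6.64×10^-27) = 5.67×10^5 m/s.

v ≈ 567 km/s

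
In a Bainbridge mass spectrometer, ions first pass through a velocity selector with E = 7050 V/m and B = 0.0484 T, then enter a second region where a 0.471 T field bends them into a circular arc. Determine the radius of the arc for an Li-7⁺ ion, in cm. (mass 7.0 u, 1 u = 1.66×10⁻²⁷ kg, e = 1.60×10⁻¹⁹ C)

The selector passes v = E/B = 7050/0.0484 = 1.46×10^5 m/s.
In the deflection region, r = mv/(qB₂) = (1.16×10^-26)(1.46×10^5) / [(1×1.60×10^-19)(0.471)] = 0.0225 m.

r ≈ 2.25 cm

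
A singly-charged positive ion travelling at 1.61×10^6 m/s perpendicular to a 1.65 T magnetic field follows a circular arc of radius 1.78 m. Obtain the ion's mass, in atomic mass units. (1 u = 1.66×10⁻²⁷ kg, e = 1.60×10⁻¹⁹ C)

m ≈ 176 u

qvB = mv²/r ⇒ m = qBr/v.
m = (1×1.60×10^-19)(1.65)(1.78) / (1.61×10^6) = 2.92×10^-25 kg = 176 u.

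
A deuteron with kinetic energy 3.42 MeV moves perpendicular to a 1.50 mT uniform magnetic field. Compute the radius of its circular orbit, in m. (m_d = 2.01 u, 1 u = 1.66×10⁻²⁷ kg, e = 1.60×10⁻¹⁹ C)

Convert the energy: K = 3.42 MeV = 5.47×10^-13 J.
v = √(2K/m) = √(2·5.47×10^-13/3.34×10^-27) = 1.81×10^7 m/s.
r = mv/(qB) = (3.34×10^-27)(1.81×10^7) / [(1×1.60×10^-19)(1.50×10^-3)] = 252 m.

r ≈ 252 m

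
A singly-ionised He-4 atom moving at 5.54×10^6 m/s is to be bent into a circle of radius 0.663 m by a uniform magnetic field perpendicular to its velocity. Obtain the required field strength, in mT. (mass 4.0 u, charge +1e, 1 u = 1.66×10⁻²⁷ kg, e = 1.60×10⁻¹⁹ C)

qvB = mv²/r gives B = mv/(qr).
B = (6.64×10^-27)(5.54×10^6) / [(1×1.60×10^-19)(0.663)] = 0.347 T.

B ≈ 347 mT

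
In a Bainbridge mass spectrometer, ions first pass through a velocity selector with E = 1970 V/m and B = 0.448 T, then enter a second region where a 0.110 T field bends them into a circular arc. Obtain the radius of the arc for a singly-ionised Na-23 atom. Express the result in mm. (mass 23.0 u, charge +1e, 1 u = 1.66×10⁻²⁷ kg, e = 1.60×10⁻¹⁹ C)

r ≈ 9.54 mm

The selector passes v = E/B = 1970/0.448 = 4400 m/s.
In the deflection region, r = mv/(qB₂) = (3.82×10^-26)(4400) / [(1×1.60×10^-19)(0.110)] = 9.54×10^-3 m.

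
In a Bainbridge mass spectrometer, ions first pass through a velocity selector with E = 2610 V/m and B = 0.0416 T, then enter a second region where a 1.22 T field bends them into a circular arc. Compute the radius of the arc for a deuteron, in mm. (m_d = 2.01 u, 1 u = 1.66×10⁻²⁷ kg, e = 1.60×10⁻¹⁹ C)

The selector passes v = E/B = 2610/0.0416 = 6.27×10^4 m/s.
In the deflection region, r = mv/(qB₂) = (3.34×10^-27)(6.27×10^4) / [(1×1.60×10^-19)(1.22)] = 1.07×10^-3 m.

r ≈ 1.07 mm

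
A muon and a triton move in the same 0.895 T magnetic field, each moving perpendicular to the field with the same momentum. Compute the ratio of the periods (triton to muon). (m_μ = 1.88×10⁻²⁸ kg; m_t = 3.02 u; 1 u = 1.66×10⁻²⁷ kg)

ratio ≈ 26.7

T = 2πm/(qB) is independent of speed, so T₂/T₁ = (m₂/q₂)/(m₁/q₁).
T_{triton}/T_{muon} = (5.01×10^-27/1e) / (1.88×10^-28/1e) = 26.7.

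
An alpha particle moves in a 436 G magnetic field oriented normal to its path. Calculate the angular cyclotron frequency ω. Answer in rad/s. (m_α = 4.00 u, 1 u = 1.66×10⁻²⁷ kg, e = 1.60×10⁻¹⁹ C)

ω ≈ 2.10×10^6 rad/s

ω = qB/m = (2×1.60×10^-19)(0.0436) / (6.64×10^-27) = 2.10×10^6 rad/s.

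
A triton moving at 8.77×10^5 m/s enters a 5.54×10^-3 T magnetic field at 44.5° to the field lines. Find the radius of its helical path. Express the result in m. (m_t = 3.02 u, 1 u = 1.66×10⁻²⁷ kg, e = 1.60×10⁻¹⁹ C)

r ≈ 3.48 m

Only the perpendicular component v⊥ = v sin44.5° = 6.15×10^5 m/s is bent by the field.
r = m v⊥ /(qB) = (5.01×10^-27)(6.15×10^5) / [(1×1.60×10^-19)(5.54×10^-3)] = 3.48 m.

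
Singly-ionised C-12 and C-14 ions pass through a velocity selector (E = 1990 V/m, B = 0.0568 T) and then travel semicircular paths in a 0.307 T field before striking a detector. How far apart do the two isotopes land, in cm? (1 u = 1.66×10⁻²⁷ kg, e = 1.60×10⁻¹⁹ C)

Δd ≈ 0.474 cm

Both emerge at v = E/B₁ = 3.50×10^4 m/s.
r = mv/(qB₂), so r₁ = 0.01421 m and r₂ = 0.01658 m, giving Δr = 2.37×10^-3 m.
After a semicircle each ion lands a diameter 2r from the entry slit, so the separation is 2Δr = 4.74×10^-3 m.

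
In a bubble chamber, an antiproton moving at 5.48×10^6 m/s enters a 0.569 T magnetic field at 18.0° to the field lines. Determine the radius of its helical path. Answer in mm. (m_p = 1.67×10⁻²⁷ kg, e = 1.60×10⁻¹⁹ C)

r ≈ 31.1 mm

Only the perpendicular component v⊥ = v sin18.0° = 1.69×10^6 m/s is bent by the field.
r = m v⊥ /(qB) = (1.67×10^-27)(1.69×10^6) / [(1×1.60×10^-19)(0.569)] = 0.0311 m.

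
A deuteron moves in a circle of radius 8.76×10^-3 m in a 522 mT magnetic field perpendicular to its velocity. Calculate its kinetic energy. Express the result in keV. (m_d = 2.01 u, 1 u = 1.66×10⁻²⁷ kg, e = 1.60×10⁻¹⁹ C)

v = qBr/m = (1×1.60×10^-19)(0.522)(8.76×10^-3) / (3.34×10^-27) = 2.19×10^5 m/s.
K = ½mv² = 0.5·(3.34×10^-27)·(2.19×10^5)² = 8.02×10^-17 J = 0.501 keV.

K ≈ 0.501 keV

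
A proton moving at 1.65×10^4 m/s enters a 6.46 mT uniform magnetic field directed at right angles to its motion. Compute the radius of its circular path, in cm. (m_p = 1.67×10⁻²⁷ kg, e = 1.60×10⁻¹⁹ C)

The magnetic force provides the centripetal force: qvB = mv²/r, so r = mv/(qB).
r = (1.67×10^-27 kg)(1.65×10^4 m/s) / [(1×1.60×10^-19 C)(6.46×10^-3 T)] = 0.0267 m.

r ≈ 2.67 cm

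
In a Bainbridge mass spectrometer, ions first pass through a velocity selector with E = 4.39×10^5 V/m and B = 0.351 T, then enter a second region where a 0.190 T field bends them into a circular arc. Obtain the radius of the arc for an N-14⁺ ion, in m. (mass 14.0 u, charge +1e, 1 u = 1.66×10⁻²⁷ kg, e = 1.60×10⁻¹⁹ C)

The selector passes v = E/B = 4.39×10^5/0.351 = 1.25×10^6 m/s.
In the deflection region, r = mv/(qB₂) = (2.32×10^-26)(1.25×10^6) / [(1×1.60×10^-19)(0.190)] = 0.956 m.

r ≈ 0.956 m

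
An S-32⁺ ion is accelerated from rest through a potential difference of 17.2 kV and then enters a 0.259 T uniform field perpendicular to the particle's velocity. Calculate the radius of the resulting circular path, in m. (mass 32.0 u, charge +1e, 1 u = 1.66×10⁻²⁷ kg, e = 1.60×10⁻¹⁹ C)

The kinetic energy gained is K = qV = (1×1.60×10^-19)(1.72×10^4) = 2.75×10^-15 J.
v = √(2K/m) = 3.22×10^5 m/s.
r = mv/(qB) = (5.31×10^-26)(3.22×10^5) / [(1×1.60×10^-19)(0.259)] = 0.413 m.

r ≈ 0.413 m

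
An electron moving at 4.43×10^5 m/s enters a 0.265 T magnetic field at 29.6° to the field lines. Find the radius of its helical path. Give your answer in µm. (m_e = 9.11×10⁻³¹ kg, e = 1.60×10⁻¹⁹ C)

Only the perpendicular component v⊥ = v sin29.6° = 2.19×10^5 m/s is bent by the field.
r = m v⊥ /(qB) = (9.11×10^-31)(2.19×10^5) / [(1×1.60×10^-19)(0.265)] = 4.70×10^-6 m.

r ≈ 4.70 µm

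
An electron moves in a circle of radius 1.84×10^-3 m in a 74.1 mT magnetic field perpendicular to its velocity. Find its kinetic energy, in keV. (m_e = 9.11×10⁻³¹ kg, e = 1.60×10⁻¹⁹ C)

K ≈ 1.63 keV

v = qBr/m = (1×1.60×10^-19)(0.0741)(1.84×10^-3) / (9.11×10^-31) = 2.39×10^7 m/s.
K = ½mv² = 0.5·(9.11×10^-31)·(2.39×10^7)² = 2.61×10^-16 J = 1.63 keV.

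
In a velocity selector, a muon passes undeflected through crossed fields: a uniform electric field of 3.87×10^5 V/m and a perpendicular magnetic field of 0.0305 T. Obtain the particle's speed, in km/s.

v ≈ 12700 km/s

For zero net force, qE = qvB, so v = E/B.
v = (3.87×10^5) / (0.0305) = 1.27×10^7 m/s.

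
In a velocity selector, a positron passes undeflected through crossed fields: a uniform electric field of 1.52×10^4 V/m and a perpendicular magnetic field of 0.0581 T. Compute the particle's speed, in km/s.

v ≈ 262 km/s

For zero net force, qE = qvB, so v = E/B.
v = (1.52×10^4) / (0.0581) = 2.62×10^5 m/s.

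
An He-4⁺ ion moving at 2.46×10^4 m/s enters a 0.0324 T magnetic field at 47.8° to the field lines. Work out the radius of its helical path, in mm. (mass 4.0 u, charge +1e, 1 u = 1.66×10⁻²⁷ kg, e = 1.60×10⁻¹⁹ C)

r ≈ 23.3 mm

Only the perpendicular component v⊥ = v sin47.8° = 1.82×10^4 m/s is bent by the field.
r = m v⊥ /(qB) = (6.64×10^-27)(1.82×10^4) / [(1×1.60×10^-19)(0.0324)] = 0.0233 m.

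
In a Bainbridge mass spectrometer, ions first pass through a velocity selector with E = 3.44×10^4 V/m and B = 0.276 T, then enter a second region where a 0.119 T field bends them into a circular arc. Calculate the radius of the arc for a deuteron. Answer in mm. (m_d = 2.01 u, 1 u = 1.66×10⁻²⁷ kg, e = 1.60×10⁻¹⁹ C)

r ≈ 21.8 mm

The selector passes v = E/B = 3.44×10^4/0.276 = 1.25×10^5 m/s.
In the deflection region, r = mv/(qB₂) = (3.34×10^-27)(1.25×10^5) / [(1×1.60×10^-19)(0.119)] = 0.0218 m.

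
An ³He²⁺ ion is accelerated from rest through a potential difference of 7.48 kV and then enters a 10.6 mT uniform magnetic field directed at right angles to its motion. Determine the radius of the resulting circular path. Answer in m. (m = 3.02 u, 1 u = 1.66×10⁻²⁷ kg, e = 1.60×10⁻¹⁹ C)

The kinetic energy gained is K = qV = (2×1.60×10^-19)(7480) = 2.39×10^-15 J.
v = √(2K/m) = 9.77×10^5 m/s.
r = mv/(qB) = (5.01×10^-27)(9.77×10^5) / [(2×1.60×10^-19)(0.0106)] = 1.44 m.

r ≈ 1.44 m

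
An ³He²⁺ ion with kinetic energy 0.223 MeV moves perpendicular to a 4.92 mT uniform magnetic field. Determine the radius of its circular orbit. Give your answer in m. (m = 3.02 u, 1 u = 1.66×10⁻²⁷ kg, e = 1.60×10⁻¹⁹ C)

r ≈ 12.0 m

Convert the energy: K = 0.223 MeV = 3.57×10^-14 J.
v = √(2K/m) = √(2·3.57×10^-14/5.01×10^-27) = 3.77×10^6 m/s.
r = mv/(qB) = (5.01×10^-27)(3.77×10^6) / [(2×1.60×10^-19)(4.92×10^-3)] = 12.0 m.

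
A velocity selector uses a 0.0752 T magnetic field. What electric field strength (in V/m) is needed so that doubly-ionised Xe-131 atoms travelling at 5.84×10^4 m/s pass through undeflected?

qE = qvB ⇒ E = vB = (5.84×10^4)(0.0752) = 4390 V/m.

E ≈ 4390 V/m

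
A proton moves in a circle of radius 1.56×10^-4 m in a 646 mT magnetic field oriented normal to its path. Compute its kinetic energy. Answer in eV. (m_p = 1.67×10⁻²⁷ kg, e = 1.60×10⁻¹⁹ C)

K ≈ 0.487 eV

v = qBr/m = (1×1.60×10^-19)(0.646)(1.56×10^-4) / (1.67×10^-27) = 9660 m/s.
K = ½mv² = 0.5·(1.67×10^-27)·(9660)² = 7.78×10^-20 J = 0.487 eV.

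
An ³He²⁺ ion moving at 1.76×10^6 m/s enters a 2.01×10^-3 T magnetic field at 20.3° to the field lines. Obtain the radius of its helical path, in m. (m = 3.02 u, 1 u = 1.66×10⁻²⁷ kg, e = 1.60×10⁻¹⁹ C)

Only the perpendicular component v⊥ = v sin20.3° = 6.11×10^5 m/s is bent by the field.
r = m v⊥ /(qB) = (5.01×10^-27)(6.11×10^5) / [(2×1.60×10^-19)(2.01×10^-3)] = 4.76 m.

r ≈ 4.76 m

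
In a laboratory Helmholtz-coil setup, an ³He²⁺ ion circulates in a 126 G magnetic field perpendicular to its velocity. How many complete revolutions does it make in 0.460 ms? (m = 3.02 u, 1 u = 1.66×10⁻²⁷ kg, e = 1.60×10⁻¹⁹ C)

N = 58

T = 2πm/(qB) = 2π(5.0132×10^-27) / [(2×1.60×10^-19)(0.0126)] = 7.8122×10^-6 s.
N = t/T = 4.60×10^-4 / 7.8122×10^-6 ≈ 58.88, so 58 complete revolutions.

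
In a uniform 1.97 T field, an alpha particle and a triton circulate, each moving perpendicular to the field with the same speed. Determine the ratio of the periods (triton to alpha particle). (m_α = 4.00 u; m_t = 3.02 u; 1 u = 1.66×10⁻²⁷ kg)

T = 2πm/(qB) is independent of speed, so T₂/T₁ = (m₂/q₂)/(m₁/q₁).
T_{triton}/T_{alpha particle} = (5.01×10^-27/1e) / (6.64×10^-27/2e) = 1.51.

ratio ≈ 1.51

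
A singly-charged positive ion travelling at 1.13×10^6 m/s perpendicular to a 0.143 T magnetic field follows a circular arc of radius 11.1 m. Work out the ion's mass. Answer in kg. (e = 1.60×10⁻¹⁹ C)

qvB = mv²/r ⇒ m = qBr/v.
m = (1×1.60×10^-19)(0.143)(11.1) / (1.13×10^6) = 2.25×10^-25 kg.

m ≈ 2.25×10^-25 kg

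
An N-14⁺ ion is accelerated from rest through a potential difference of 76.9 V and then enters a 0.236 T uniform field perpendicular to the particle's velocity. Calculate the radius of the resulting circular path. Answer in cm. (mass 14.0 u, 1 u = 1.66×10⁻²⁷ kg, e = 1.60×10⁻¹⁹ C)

r ≈ 2.00 cm

The kinetic energy gained is K = qV = (1×1.60×10^-19)(76.9) = 1.23×10^-17 J.
v = √(2K/m) = 3.25×10^4 m/s.
r = mv/(qB) = (2.32×10^-26)(3.25×10^4) / [(1×1.60×10^-19)(0.236)] = 0.0200 m.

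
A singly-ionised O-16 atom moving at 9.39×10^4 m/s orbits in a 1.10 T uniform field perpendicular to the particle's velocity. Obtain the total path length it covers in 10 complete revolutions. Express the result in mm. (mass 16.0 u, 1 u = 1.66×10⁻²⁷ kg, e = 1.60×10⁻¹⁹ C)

r = mv/(qB) = 0.0142 m, so one revolution covers 2πr = 0.0890 m.
In 10 revolutions: L = 10·2πr = 0.890 m.

L ≈ 890 mm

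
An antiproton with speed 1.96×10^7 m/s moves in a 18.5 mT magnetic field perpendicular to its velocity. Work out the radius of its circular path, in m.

r ≈ 11.1 m

The magnetic force provides the centripetal force: qvB = mv²/r, so r = mv/(qB).
r = (1.67×10^-27 kg)(1.96×10^7 m/s) / [(1×1.60×10^-19 C)(0.0185 T)] = 11.1 m.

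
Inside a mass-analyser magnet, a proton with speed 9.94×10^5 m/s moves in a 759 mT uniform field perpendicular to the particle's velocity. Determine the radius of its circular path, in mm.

r ≈ 13.7 mm

The magnetic force provides the centripetal force: qvB = mv²/r, so r = mv/(qB).
r = (1.67×10^-27 kg)(9.94×10^5 m/s) / [(1×1.60×10^-19 C)(0.759 T)] = 0.0137 m.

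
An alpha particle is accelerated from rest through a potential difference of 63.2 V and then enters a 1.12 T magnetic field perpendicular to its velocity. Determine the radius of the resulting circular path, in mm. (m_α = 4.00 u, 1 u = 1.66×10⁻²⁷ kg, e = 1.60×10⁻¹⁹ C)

The kinetic energy gained is K = qV = (2×1.60×10^-19)(63.2) = 2.02×10^-17 J.
v = √(2K/m) = 7.80×10^4 m/s.
r = mv/(qB) = (6.64×10^-27)(7.80×10^4) / [(2×1.60×10^-19)(1.12)] = 1.45×10^-3 m.

r ≈ 1.45 mm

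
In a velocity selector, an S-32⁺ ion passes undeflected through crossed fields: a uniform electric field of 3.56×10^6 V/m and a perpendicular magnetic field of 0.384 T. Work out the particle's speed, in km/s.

v ≈ 9270 km/s

For zero net force, qE = qvB, so v = E/B.
v = (3.56×10^6) / (0.384) = 9.27×10^6 m/s.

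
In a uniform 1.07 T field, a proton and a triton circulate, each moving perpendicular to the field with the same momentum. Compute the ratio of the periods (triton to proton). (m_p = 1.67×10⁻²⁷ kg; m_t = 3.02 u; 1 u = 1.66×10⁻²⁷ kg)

T = 2πm/(qB) is independent of speed, so T₂/T₁ = (m₂/q₂)/(m₁/q₁).
T_{triton}/T_{proton} = (5.01×10^-27/1e) / (1.67×10^-27/1e) = 3.00.

ratio ≈ 3.00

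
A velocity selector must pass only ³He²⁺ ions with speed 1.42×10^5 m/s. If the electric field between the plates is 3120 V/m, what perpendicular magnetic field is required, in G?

B ≈ 220 G

qE = qvB ⇒ B = E/v = (3120) / (1.42×10^5) = 0.0220 T.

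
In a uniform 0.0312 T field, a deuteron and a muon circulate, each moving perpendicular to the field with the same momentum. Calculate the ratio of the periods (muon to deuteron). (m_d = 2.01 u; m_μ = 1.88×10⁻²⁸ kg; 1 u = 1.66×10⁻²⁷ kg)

ratio ≈ 0.0563

T = 2πm/(qB) is independent of speed, so T₂/T₁ = (m₂/q₂)/(m₁/q₁).
T_{muon}/T_{deuteron} = (1.88×10^-28/1e) / (3.34×10^-27/1e) = 0.0563.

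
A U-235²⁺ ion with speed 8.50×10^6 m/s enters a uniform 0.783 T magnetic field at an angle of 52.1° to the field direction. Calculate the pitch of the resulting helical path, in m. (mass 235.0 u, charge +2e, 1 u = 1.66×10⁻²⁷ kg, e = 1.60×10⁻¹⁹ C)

pitch ≈ 51.1 m

The velocity component along B is v∥ = v cos52.1° = 5.22×10^6 m/s.
The cyclotron period T = 2πm/(qB) = 9.78×10^-6 s is set by m, q, B alone.
Pitch = v∥·T = (5.22×10^6)(9.78×10^-6) = 51.1 m.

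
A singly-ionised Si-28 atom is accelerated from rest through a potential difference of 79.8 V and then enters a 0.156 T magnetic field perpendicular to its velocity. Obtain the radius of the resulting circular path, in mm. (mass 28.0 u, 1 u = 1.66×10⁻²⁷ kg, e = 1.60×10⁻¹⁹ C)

The kinetic energy gained is K = qV = (1×1.60×10^-19)(79.8) = 1.28×10^-17 J.
v = √(2K/m) = 2.34×10^4 m/s.
r = mv/(qB) = (4.65×10^-26)(2.34×10^4) / [(1×1.60×10^-19)(0.156)] = 0.0436 m.

r ≈ 43.6 mm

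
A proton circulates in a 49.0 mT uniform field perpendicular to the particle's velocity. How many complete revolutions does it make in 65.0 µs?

T = 2πm/(qB) = 2π(1.67×10^-27) / [(1×1.60×10^-19)(0.0490)] = 1.3384×10^-6 s.
N = t/T = 6.50×10^-5 / 1.3384×10^-6 ≈ 48.57, so 48 complete revolutions.

N = 48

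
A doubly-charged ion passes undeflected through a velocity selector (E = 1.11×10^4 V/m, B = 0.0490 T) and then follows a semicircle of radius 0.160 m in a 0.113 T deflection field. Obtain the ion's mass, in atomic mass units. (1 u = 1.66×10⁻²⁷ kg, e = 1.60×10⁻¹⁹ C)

m ≈ 15.4 u

v = E/B₁ = 2.27×10^5 m/s.
From r = mv/(qB₂), m = qB₂r/v = (2×1.60×10^-19)(0.113)(0.160) / (2.27×10^5) = 2.55×10^-26 kg.
In atomic mass units: m = 2.55×10^-26 / 1.66×10^-27 = 15.4 u.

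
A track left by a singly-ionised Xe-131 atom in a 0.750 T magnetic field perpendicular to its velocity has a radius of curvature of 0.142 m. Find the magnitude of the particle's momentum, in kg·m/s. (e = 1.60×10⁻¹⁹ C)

p ≈ 1.70×10^-20 kg·m/s

Since qvB = mv²/r, the momentum p = mv = qBr.
p = (1×1.60×10^-19)(0.750)(0.142) = 1.70×10^-20 kg·m/s.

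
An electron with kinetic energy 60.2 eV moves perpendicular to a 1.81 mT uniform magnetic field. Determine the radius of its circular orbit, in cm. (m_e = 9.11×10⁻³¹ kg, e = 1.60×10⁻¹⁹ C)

Convert the energy: K = 60.2 eV = 9.63×10^-18 J.
v = √(2K/m) = √(2·9.63×10^-18/9.11×10^-31) = 4.60×10^6 m/s.
r = mv/(qB) = (9.11×10^-31)(4.60×10^6) / [(1×1.60×10^-19)(1.81×10^-3)] = 0.0145 m.

r ≈ 1.45 cm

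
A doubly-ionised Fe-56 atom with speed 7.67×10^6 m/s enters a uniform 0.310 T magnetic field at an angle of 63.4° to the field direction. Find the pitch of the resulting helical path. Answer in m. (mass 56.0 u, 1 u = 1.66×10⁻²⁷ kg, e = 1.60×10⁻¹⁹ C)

pitch ≈ 20.2 m

The velocity component along B is v∥ = v cos63.4° = 3.43×10^6 m/s.
The cyclotron period T = 2πm/(qB) = 5.89×10^-6 s is set by m, q, B alone.
Pitch = v∥·T = (3.43×10^6)(5.89×10^-6) = 20.2 m.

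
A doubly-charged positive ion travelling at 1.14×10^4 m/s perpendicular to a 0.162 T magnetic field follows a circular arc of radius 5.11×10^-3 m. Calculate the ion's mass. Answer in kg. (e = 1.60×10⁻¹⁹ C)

m ≈ 2.32×10^-26 kg

qvB = mv²/r ⇒ m = qBr/v.
m = (2×1.60×10^-19)(0.162)(5.11×10^-3) / (1.14×10^4) = 2.32×10^-26 kg.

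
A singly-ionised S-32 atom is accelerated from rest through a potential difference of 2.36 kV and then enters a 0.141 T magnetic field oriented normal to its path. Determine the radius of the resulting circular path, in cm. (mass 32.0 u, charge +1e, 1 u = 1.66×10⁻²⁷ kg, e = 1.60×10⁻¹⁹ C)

r ≈ 28.1 cm

The kinetic energy gained is K = qV = (1×1.60×10^-19)(2360) = 3.78×10^-16 J.
v = √(2K/m) = 1.19×10^5 m/s.
r = mv/(qB) = (5.31×10^-26)(1.19×10^5) / [(1×1.60×10^-19)(0.141)] = 0.281 m.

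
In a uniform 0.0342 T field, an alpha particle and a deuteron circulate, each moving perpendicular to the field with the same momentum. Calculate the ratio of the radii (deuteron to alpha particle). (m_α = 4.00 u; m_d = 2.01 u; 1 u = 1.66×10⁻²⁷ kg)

ratio ≈ 2.00

r = p/(qB) ⇒ at equal p, r ∝ 1/q.
r_{deuteron}/r_{alpha particle} = 2.00.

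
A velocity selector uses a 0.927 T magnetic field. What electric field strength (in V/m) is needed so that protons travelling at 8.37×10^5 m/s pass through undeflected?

E ≈ 7.76×10^5 V/m

qE = qvB ⇒ E = vB = (8.37×10^5)(0.927) = 7.76×10^5 V/m.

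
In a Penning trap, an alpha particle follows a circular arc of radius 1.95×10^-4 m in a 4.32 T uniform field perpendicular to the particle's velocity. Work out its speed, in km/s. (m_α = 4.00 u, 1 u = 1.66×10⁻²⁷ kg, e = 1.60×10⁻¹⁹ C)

v ≈ 40.6 km/s

From qvB = mv²/r, v = qBr/m.
v = (2×1.60×10^-19)(4.32)(1.95×10^-4) / (6.64×10^-27) = 4.06×10^4 m/s.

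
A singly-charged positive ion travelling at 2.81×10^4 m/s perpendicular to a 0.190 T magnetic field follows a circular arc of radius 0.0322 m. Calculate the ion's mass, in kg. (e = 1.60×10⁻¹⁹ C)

qvB = mv²/r ⇒ m = qBr/v.
m = (1×1.60×10^-19)(0.190)(0.0322) / (2.81×10^4) = 3.48×10^-26 kg.

m ≈ 3.48×10^-26 kg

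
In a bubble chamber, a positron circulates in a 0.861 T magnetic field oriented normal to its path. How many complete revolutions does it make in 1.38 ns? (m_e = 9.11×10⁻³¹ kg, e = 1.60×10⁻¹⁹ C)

N = 33

T = 2πm/(qB) = 2π(9.11×10^-31) / [(1×1.60×10^-19)(0.861)] = 4.1550×10^-11 s.
N = t/T = 1.38×10^-9 / 4.1550×10^-11 ≈ 33.21, so 33 complete revolutions.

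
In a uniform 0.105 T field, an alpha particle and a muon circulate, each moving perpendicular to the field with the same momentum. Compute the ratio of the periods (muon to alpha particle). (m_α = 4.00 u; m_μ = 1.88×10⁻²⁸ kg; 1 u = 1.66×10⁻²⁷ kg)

T = 2πm/(qB) is independent of speed, so T₂/T₁ = (m₂/q₂)/(m₁/q₁).
T_{muon}/T_{alpha particle} = (1.88×10^-28/1e) / (6.64×10^-27/2e) = 0.0566.

ratio ≈ 0.0566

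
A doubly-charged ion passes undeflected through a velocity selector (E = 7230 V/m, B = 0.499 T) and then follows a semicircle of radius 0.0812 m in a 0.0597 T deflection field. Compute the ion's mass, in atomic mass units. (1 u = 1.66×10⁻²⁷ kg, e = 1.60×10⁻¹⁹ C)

m ≈ 64.5 u

v = E/B₁ = 1.45×10^4 m/s.
From r = mv/(qB₂), m = qB₂r/v = (2×1.60×10^-19)(0.0597)(0.0812) / (1.45×10^4) = 1.07×10^-25 kg.
In atomic mass units: m = 1.07×10^-25 / 1.66×10^-27 = 64.5 u.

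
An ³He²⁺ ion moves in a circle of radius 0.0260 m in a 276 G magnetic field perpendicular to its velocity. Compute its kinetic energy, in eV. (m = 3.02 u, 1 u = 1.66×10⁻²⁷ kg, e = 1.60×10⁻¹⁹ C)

v = qBr/m = (2×1.60×10^-19)(0.0276)(0.0260) / (5.01×10^-27) = 4.58×10^4 m/s.
K = ½mv² = 0.5·(5.01×10^-27)·(4.58×10^4)² = 5.26×10^-18 J = 32.9 eV.

K ≈ 32.9 eV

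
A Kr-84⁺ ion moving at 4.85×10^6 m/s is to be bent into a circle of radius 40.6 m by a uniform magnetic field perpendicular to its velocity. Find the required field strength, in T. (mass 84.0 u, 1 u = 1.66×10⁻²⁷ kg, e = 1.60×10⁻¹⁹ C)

qvB = mv²/r gives B = mv/(qr).
B = (1.39×10^-25)(4.85×10^6) / [(1×1.60×10^-19)(40.6)] = 0.104 T.

B ≈ 0.104 T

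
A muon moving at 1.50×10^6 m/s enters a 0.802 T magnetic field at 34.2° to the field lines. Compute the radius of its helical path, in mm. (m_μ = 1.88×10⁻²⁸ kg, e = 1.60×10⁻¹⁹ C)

Only the perpendicular component v⊥ = v sin34.2° = 8.43×10^5 m/s is bent by the field.
r = m v⊥ /(qB) = (1.88×10^-28)(8.43×10^5) / [(1×1.60×10^-19)(0.802)] = 1.24×10^-3 m.

r ≈ 1.24 mm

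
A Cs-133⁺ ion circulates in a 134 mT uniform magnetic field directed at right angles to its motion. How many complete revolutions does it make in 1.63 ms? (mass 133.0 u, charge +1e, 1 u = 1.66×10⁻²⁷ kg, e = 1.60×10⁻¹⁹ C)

T = 2πm/(qB) = 2π(2.2078×10^-25) / [(1×1.60×10^-19)(0.134)] = 6.4702×10^-5 s.
N = t/T = 1.63×10^-3 / 6.4702×10^-5 ≈ 25.19, so 25 complete revolutions.

N = 25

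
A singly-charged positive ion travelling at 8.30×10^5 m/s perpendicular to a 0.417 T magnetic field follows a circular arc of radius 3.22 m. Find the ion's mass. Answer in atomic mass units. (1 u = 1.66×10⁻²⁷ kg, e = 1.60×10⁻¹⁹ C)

m ≈ 156 u

qvB = mv²/r ⇒ m = qBr/v.
m = (1×1.60×10^-19)(0.417)(3.22) / (8.30×10^5) = 2.59×10^-25 kg = 156 u.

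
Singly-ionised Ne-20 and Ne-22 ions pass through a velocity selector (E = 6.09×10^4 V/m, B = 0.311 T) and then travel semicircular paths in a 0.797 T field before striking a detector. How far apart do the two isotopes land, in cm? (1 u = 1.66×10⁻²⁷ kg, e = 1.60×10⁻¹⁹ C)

Δd ≈ 1.02 cm

Both emerge at v = E/B₁ = 1.96×10^5 m/s.
r = mv/(qB₂), so r₁ = 0.05098 m and r₂ = 0.05608 m, giving Δr = 5.10×10^-3 m.
After a semicircle each ion lands a diameter 2r from the entry slit, so the separation is 2Δr = 0.0102 m.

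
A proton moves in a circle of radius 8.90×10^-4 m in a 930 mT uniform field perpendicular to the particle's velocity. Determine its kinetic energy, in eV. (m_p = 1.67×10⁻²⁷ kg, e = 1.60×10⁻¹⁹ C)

v = qBr/m = (1×1.60×10^-19)(0.930)(8.90×10^-4) / (1.67×10^-27) = 7.93×10^4 m/s.
K = ½mv² = 0.5·(1.67×10^-27)·(7.93×10^4)² = 5.25×10^-18 J = 32.8 eV.

K ≈ 32.8 eV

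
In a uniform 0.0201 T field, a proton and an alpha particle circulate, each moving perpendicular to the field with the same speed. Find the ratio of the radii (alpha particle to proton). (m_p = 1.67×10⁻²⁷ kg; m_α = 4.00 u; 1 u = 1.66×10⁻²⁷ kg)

ratio ≈ 1.99

r = mv/(qB) ⇒ at equal v, r ∝ m/q.
r_{alpha particle}/r_{proton} = 1.99.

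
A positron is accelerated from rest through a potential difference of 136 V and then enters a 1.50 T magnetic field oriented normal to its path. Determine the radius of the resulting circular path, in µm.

The kinetic energy gained is K = qV = (1×1.60×10^-19)(136) = 2.18×10^-17 J.
v = √(2K/m) = 6.91×10^6 m/s.
r = mv/(qB) = (9.11×10^-31)(6.91×10^6) / [(1×1.60×10^-19)(1.50)] = 2.62×10^-5 m.

r ≈ 26.2 µm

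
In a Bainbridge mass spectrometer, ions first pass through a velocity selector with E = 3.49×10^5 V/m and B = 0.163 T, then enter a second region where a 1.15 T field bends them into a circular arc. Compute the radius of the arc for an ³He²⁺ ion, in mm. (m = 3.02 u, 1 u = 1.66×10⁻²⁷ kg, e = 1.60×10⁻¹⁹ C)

The selector passes v = E/B = 3.49×10^5/0.163 = 2.14×10^6 m/s.
In the deflection region, r = mv/(qB₂) = (5.01×10^-27)(2.14×10^6) / [(2×1.60×10^-19)(1.15)] = 0.0292 m.

r ≈ 29.2 mm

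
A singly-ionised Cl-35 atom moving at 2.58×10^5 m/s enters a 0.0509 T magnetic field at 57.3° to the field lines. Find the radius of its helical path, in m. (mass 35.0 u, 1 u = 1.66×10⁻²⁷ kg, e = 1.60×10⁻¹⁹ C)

Only the perpendicular component v⊥ = v sin57.3° = 2.17×10^5 m/s is bent by the field.
r = m v⊥ /(qB) = (5.81×10^-26)(2.17×10^5) / [(1×1.60×10^-19)(0.0509)] = 1.55 m.

r ≈ 1.55 m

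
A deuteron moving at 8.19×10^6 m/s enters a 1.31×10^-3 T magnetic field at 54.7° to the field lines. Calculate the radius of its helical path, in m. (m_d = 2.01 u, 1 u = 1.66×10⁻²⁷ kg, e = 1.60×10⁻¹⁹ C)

r ≈ 106 m

Only the perpendicular component v⊥ = v sin54.7° = 6.68×10^6 m/s is bent by the field.
r = m v⊥ /(qB) = (3.34×10^-27)(6.68×10^6) / [(1×1.60×10^-19)(1.31×10^-3)] = 106 m.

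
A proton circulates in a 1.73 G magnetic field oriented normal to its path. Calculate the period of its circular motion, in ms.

T ≈ 0.379 ms

The cyclotron period is independent of speed: T = 2πm/(qB).
T = 2π(1.67×10^-27) / [(1×1.60×10^-19)(1.73×10^-4)] = 3.79×10^-4 s.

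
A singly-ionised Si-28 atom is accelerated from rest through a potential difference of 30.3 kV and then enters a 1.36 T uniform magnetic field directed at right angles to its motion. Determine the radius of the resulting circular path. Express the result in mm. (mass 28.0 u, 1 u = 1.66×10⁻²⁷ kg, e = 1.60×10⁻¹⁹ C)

The kinetic energy gained is K = qV = (1×1.60×10^-19)(3.03×10^4) = 4.85×10^-15 J.
v = √(2K/m) = 4.57×10^5 m/s.
r = mv/(qB) = (4.65×10^-26)(4.57×10^5) / [(1×1.60×10^-19)(1.36)] = 0.0976 m.

r ≈ 97.6 mm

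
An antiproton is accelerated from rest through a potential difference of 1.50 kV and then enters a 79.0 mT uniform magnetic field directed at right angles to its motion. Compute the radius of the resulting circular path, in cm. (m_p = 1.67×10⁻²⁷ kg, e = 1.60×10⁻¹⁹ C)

r ≈ 7.08 cm

The kinetic energy gained is K = qV = (1×1.60×10^-19)(1500) = 2.40×10^-16 J.
v = √(2K/m) = 5.36×10^5 m/s.
r = mv/(qB) = (1.67×10^-27)(5.36×10^5) / [(1×1.60×10^-19)(0.0790)] = 0.0708 m.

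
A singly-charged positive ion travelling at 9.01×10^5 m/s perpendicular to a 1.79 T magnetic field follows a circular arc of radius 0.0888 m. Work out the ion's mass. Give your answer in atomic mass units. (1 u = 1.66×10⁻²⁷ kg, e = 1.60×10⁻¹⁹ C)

qvB = mv²/r ⇒ m = qBr/v.
m = (1×1.60×10^-19)(1.79)(0.0888) / (9.01×10^5) = 2.82×10^-26 kg = 17.0 u.

m ≈ 17.0 u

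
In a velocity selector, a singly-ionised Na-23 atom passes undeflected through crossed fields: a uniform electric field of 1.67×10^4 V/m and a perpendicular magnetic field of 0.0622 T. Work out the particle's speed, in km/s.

For zero net force, qE = qvB, so v = E/B.
v = (1.67×10^4) / (0.0622) = 2.68×10^5 m/s.

v ≈ 268 km/s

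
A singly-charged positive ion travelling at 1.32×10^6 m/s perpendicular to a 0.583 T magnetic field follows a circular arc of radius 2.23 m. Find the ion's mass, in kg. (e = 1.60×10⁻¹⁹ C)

qvB = mv²/r ⇒ m = qBr/v.
m = (1×1.60×10^-19)(0.583)(2.23) / (1.32×10^6) = 1.58×10^-25 kg.

m ≈ 1.58×10^-25 kg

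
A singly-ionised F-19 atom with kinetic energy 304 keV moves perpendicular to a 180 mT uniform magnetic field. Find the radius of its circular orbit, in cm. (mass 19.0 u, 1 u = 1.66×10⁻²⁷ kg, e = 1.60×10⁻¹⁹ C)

Convert the energy: K = 304 keV = 4.86×10^-14 J.
v = √(2K/m) = √(2·4.86×10^-14/3.15×10^-26) = 1.76×10^6 m/s.
r = mv/(qB) = (3.15×10^-26)(1.76×10^6) / [(1×1.60×10^-19)(0.180)] = 1.92 m.

r ≈ 192 cm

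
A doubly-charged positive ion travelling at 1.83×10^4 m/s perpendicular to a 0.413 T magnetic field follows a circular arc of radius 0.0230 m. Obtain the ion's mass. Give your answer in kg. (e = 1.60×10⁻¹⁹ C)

qvB = mv²/r ⇒ m = qBr/v.
m = (2×1.60×10^-19)(0.413)(0.0230) / (1.83×10^4) = 1.66×10^-25 kg.

m ≈ 1.66×10^-25 kg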